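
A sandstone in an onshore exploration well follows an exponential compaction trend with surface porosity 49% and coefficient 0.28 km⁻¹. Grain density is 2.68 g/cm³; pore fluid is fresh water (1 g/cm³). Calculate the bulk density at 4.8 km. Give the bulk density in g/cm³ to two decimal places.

Porosity at depth: φ = 0.49·exp(−0.28×4.8) = 0.49×0.2608 = 0.1278
Bulk density: ρ_b = (1−φ)ρ_g + φ·ρ_f = 0.8722×2.68 + 0.1278×1
       = 2.338 + 0.128 = 2.465 g/cm³

2.47 g/cm³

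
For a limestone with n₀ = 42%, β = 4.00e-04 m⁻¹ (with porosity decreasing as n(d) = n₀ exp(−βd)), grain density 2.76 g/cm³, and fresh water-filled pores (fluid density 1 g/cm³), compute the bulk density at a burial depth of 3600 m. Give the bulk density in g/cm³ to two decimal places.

Working in km (1 km = 1000 m; β in km⁻¹ = β in m⁻¹ × 1000):
Porosity at depth: n = 0.42·exp(−0.4×3.6) = 0.42×0.2369 = 0.0995
Bulk density: ρ_b = (1−n)ρ_g + n·ρ_f = 0.9005×2.76 + 0.0995×1
       = 2.485 + 0.100 = 2.585 g/cm³

2.58 g/cm³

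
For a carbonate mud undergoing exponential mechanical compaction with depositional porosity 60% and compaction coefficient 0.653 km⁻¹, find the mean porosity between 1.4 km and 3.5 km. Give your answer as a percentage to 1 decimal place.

13.1%

⟨phi⟩ = (1/(z₂−z₁)) ∫ phi₀ e^(−βz) dz = phi₀·(e^(−β·z₁) − e^(−β·z₂)) / (β·(z₂−z₁))
e^(−0.653×1.4) = 0.4008; e^(−0.653×3.5) = 0.1017
⟨phi⟩ = 0.6 × (0.4008 − 0.1017) / (0.653 × 2.1) = 0.6 × 0.2181 = 0.1309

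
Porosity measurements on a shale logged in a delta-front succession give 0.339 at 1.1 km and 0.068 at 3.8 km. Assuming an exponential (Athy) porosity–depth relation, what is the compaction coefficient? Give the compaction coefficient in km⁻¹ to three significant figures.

0.595 km⁻¹

Athy: n(d) = n₀ e^(−βd) ⇒ n₁/n₂ = e^{β(d₂−d₁)} ⇒ β = ln(n₁/n₂)/(d₂−d₁)
β = ln(0.339/0.068) / (3.8 − 1.1) = ln(4.985) / 2.7 = 1.6065 / 2.7 = 0.595 km⁻¹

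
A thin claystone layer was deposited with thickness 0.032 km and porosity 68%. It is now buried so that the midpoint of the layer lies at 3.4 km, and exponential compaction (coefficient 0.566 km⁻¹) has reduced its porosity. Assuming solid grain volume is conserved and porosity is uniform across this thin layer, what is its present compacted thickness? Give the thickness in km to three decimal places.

0.011 km

Porosity at 3.4 km: phi = 0.68·exp(−0.566×3.4) = 0.0993
Solid-volume conservation: h(1−phi) = h₀(1−phi₀) ⇒ h = h₀·(1−phi₀)/(1−phi)
h = 0.032 × (1 − 0.68)/(1 − 0.0993) = 0.032 × 0.3553 = 0.0114 km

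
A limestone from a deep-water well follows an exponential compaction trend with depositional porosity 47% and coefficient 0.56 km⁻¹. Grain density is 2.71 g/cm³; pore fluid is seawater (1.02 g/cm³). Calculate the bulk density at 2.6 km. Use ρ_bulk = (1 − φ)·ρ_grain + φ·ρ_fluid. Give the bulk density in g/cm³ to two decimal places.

Porosity at depth: n = 0.47·exp(−0.56×2.6) = 0.47×0.2332 = 0.1096
Bulk density: ρ_b = (1−n)ρ_g + n·ρ_f = 0.8904×2.71 + 0.1096×1.02
       = 2.413 + 0.112 = 2.525 g/cm³

2.52 g/cm³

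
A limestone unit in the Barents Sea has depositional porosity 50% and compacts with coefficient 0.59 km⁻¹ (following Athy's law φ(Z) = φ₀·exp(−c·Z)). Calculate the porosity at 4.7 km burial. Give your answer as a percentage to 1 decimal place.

φ = φ₀·exp(−c·Z) = 0.5 × exp(−0.59 × 4.7) = 0.5 × exp(−2.773)
  = 0.5 × 0.0625 = 0.0312

3.1%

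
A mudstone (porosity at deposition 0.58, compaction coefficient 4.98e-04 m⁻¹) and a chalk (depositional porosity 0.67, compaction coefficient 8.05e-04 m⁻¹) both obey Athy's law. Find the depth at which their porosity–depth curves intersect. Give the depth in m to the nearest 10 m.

Working in km (1 km = 1000 m; k in km⁻¹ = k in m⁻¹ × 1000):
Set phi₀ₐ e^(−kₐd) = phi₀ᵦ e^(−kᵦd) ⇒ ln(phi₀ₐ/phi₀ᵦ) = (kₐ − kᵦ)·d
d = ln(0.58/0.67) / (0.498 − 0.805) = -0.1442 / -0.307 = 0.470 km

470 m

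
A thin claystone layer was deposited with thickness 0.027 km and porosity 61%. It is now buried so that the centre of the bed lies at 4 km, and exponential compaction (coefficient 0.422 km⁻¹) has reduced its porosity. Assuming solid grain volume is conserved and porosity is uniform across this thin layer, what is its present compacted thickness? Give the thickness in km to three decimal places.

Porosity at 4 km: phi = 0.61·exp(−0.422×4) = 0.1128
Solid-volume conservation: h(1−phi) = h₀(1−phi₀) ⇒ h = h₀·(1−phi₀)/(1−phi)
h = 0.027 × (1 − 0.61)/(1 − 0.1128) = 0.027 × 0.4396 = 0.0119 km

0.012 km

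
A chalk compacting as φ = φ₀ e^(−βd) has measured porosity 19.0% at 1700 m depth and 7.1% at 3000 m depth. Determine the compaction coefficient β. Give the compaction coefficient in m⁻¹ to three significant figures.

0.000757 m⁻¹

Working in km (1 km = 1000 m; β in km⁻¹ = β in m⁻¹ × 1000):
Athy: φ(d) = φ₀ e^(−βd) ⇒ φ₁/φ₂ = e^{β(d₂−d₁)} ⇒ β = ln(φ₁/φ₂)/(d₂−d₁)
β = ln(0.19/0.071) / (3 − 1.7) = ln(2.676) / 1.3 = 0.9843 / 1.3 = 0.7572 km⁻¹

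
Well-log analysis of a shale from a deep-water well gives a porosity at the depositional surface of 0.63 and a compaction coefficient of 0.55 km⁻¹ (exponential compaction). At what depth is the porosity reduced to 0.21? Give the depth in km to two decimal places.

2.00 km

Invert Athy's law: Z = ln(φ₀/φ) / k
Z = ln(0.63/0.21) / 0.55 = ln(3) / 0.55 = 1.0986 / 0.55 = 1.997 km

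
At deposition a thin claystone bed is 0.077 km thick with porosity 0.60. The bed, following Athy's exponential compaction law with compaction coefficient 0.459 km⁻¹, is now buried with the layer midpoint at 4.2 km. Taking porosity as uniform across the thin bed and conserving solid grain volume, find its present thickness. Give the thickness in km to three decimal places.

Porosity at 4.2 km: φ = 0.6·exp(−0.459×4.2) = 0.0873
Solid-volume conservation: h(1−φ) = h₀(1−φ₀) ⇒ h = h₀·(1−φ₀)/(1−φ)
h = 0.077 × (1 − 0.6)/(1 − 0.0873) = 0.077 × 0.4383 = 0.0337 km

0.034 km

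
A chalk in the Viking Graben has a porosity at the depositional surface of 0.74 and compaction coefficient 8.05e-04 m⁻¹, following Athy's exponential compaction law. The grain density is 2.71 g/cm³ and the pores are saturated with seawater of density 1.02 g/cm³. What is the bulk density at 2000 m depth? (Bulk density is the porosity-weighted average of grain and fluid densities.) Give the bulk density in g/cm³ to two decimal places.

2.46 g/cm³

Working in km (1 km = 1000 m; k in km⁻¹ = k in m⁻¹ × 1000):
Porosity at depth: φ = 0.74·exp(−0.805×2) = 0.74×0.1999 = 0.1479
Bulk density: ρ_b = (1−φ)ρ_g + φ·ρ_f = 0.8521×2.71 + 0.1479×1.02
       = 2.309 + 0.151 = 2.460 g/cm³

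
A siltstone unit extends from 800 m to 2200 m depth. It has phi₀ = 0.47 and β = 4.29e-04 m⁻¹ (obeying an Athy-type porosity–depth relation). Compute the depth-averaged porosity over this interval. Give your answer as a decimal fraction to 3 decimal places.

Working in km (1 km = 1000 m; β in km⁻¹ = β in m⁻¹ × 1000):
⟨phi⟩ = (1/(z₂−z₁)) ∫ phi₀ e^(−βz) dz = phi₀·(e^(−β·z₁) − e^(−β·z₂)) / (β·(z₂−z₁))
e^(−0.429×0.8) = 0.7095; e^(−0.429×2.2) = 0.3891
⟨phi⟩ = 0.47 × (0.7095 − 0.3891) / (0.429 × 1.4) = 0.47 × 0.5334 = 0.2507

0.251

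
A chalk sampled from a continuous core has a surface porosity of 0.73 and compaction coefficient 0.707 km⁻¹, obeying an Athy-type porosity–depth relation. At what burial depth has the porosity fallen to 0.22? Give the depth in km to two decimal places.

Invert Athy's law: Z = ln(n₀/n) / c
Z = ln(0.73/0.22) / 0.707 = ln(3.318) / 0.707 = 1.1994 / 0.707 = 1.696 km

1.70 km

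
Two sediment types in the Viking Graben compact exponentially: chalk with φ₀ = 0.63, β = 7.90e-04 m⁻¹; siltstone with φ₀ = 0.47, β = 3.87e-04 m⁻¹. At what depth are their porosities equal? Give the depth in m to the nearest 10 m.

Working in km (1 km = 1000 m; β in km⁻¹ = β in m⁻¹ × 1000):
Set φ₀ₐ e^(−βₐz) = φ₀ᵦ e^(−βᵦz) ⇒ ln(φ₀ₐ/φ₀ᵦ) = (βₐ − βᵦ)·z
z = ln(0.63/0.47) / (0.79 − 0.387) = 0.2930 / 0.403 = 0.727 km

730 m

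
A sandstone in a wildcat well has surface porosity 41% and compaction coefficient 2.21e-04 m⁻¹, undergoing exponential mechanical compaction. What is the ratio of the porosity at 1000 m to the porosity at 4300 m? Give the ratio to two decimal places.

Working in km (1 km = 1000 m; c in km⁻¹ = c in m⁻¹ × 1000):
phi(Z₁)/phi(Z₂) = e^(−c·Z₁)/e^(−c·Z₂) = e^{c(Z₂−Z₁)}
= exp(0.221 × 3.3) = exp(0.7293) = 2.0736

2.07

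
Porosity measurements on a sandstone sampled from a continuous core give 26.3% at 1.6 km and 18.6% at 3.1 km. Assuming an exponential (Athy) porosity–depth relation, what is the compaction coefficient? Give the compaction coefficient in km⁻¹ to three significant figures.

Athy: φ(z) = φ₀ e^(−kz) ⇒ φ₁/φ₂ = e^{k(z₂−z₁)} ⇒ k = ln(φ₁/φ₂)/(z₂−z₁)
k = ln(0.263/0.186) / (3.1 − 1.6) = ln(1.414) / 1.5 = 0.3464 / 1.5 = 0.2309 km⁻¹

0.231 km⁻¹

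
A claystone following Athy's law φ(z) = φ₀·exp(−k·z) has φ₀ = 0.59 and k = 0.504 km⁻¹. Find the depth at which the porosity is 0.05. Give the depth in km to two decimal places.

Invert Athy's law: z = ln(φ₀/φ) / k
z = ln(0.59/0.05) / 0.504 = ln(11.8) / 0.504 = 2.4681 / 0.504 = 4.897 km

4.90 km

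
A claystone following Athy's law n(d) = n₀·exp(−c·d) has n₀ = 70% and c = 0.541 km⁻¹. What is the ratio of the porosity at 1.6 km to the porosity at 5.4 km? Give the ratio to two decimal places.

7.81

n(d₁)/n(d₂) = e^(−c·d₁)/e^(−c·d₂) = e^{c(d₂−d₁)}
= exp(0.541 × 3.8) = exp(2.056) = 7.8131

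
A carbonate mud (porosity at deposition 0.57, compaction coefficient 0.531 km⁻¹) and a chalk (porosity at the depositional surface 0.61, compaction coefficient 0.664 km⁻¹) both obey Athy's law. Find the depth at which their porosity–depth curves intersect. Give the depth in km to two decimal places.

0.51 km

Set φ₀ₐ e^(−kₐZ) = φ₀ᵦ e^(−kᵦZ) ⇒ ln(φ₀ₐ/φ₀ᵦ) = (kₐ − kᵦ)·Z
Z = ln(0.57/0.61) / (0.531 − 0.664) = -0.0678 / -0.133 = 0.510 km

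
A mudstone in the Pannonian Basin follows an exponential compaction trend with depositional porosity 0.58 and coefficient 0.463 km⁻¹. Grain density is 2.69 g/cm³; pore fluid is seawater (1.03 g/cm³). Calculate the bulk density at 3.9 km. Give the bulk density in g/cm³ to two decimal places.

Porosity at depth: phi = 0.58·exp(−0.463×3.9) = 0.58×0.1644 = 0.0953
Bulk density: ρ_b = (1−phi)ρ_g + phi·ρ_f = 0.9047×2.69 + 0.0953×1.03
       = 2.434 + 0.098 = 2.532 g/cm³

2.53 g/cm³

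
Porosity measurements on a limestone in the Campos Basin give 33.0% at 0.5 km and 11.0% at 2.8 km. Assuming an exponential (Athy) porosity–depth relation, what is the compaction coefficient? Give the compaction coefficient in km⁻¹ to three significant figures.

Athy: phi(z) = phi₀ e^(−βz) ⇒ phi₁/phi₂ = e^{β(z₂−z₁)} ⇒ β = ln(phi₁/phi₂)/(z₂−z₁)
β = ln(0.33/0.11) / (2.8 − 0.5) = ln(3) / 2.3 = 1.0986 / 2.3 = 0.4777 km⁻¹

0.478 km⁻¹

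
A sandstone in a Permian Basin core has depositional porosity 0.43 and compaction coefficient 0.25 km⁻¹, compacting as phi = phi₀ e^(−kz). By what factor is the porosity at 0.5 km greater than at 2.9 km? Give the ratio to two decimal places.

phi(z₁)/phi(z₂) = e^(−k·z₁)/e^(−k·z₂) = e^{k(z₂−z₁)}
= exp(0.25 × 2.4) = exp(0.6) = 1.8221

1.82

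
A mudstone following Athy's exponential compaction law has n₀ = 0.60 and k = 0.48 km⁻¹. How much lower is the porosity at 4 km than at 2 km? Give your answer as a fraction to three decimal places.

0.142

n(2) = 0.6·e^(−0.48×2) = 0.2297
n(4) = 0.6·e^(−0.48×4) = 0.0880
Δn = 0.2297 − 0.0880 = 0.1418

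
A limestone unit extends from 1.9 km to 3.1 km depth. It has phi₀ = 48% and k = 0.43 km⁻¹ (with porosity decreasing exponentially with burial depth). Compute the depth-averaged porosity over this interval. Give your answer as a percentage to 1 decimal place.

16.6%

⟨phi⟩ = (1/(Z₂−Z₁)) ∫ phi₀ e^(−kZ) dZ = phi₀·(e^(−k·Z₁) − e^(−k·Z₂)) / (k·(Z₂−Z₁))
e^(−0.43×1.9) = 0.4418; e^(−0.43×3.1) = 0.2637
⟨phi⟩ = 0.48 × (0.4418 − 0.2637) / (0.43 × 1.2) = 0.48 × 0.3451 = 0.1656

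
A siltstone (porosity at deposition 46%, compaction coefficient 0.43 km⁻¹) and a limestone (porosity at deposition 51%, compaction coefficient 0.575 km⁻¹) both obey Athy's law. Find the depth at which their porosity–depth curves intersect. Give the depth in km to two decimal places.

0.71 km

Set phi₀ₐ e^(−βₐz) = phi₀ᵦ e^(−βᵦz) ⇒ ln(phi₀ₐ/phi₀ᵦ) = (βₐ − βᵦ)·z
z = ln(0.46/0.51) / (0.43 − 0.575) = -0.1032 / -0.145 = 0.712 km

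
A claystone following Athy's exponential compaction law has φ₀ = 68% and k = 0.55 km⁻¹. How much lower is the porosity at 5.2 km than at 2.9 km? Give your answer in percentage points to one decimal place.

φ(2.9) = 0.68·e^(−0.55×2.9) = 0.1380
φ(5.2) = 0.68·e^(−0.55×5.2) = 0.0389
Δφ = 0.1380 − 0.0389 = 0.0990

9.9 percentage points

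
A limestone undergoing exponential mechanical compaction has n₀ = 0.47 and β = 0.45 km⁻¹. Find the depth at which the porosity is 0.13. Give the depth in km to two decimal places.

2.86 km

Invert Athy's law: z = ln(n₀/n) / β
z = ln(0.47/0.13) / 0.45 = ln(3.615) / 0.45 = 1.2852 / 0.45 = 2.856 km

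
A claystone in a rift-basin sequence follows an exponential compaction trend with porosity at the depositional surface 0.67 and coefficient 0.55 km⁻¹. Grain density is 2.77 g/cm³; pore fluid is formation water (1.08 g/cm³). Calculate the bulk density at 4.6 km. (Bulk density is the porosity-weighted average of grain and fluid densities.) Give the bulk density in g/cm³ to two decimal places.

Porosity at depth: phi = 0.67·exp(−0.55×4.6) = 0.67×0.0797 = 0.0534
Bulk density: ρ_b = (1−phi)ρ_g + phi·ρ_f = 0.9466×2.77 + 0.0534×1.08
       = 2.622 + 0.058 = 2.680 g/cm³

2.68 g/cm³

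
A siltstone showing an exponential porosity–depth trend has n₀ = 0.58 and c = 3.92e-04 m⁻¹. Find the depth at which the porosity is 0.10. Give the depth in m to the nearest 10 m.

Working in km (1 km = 1000 m; c in km⁻¹ = c in m⁻¹ × 1000):
Invert Athy's law: Z = ln(n₀/n) / c
Z = ln(0.58/0.1) / 0.392 = ln(5.8) / 0.392 = 1.7579 / 0.392 = 4.484 km

4480 m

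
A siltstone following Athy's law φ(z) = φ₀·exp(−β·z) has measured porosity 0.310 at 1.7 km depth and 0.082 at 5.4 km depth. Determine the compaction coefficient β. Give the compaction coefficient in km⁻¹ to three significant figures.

Athy: φ(z) = φ₀ e^(−βz) ⇒ φ₁/φ₂ = e^{β(z₂−z₁)} ⇒ β = ln(φ₁/φ₂)/(z₂−z₁)
β = ln(0.31/0.082) / (5.4 − 1.7) = ln(3.78) / 3.7 = 1.3299 / 3.7 = 0.3594 km⁻¹

0.359 km⁻¹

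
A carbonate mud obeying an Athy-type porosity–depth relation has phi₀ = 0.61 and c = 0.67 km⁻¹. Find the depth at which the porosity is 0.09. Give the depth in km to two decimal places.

Invert Athy's law: z = ln(phi₀/phi) / c
z = ln(0.61/0.09) / 0.67 = ln(6.778) / 0.67 = 1.9136 / 0.67 = 2.856 km

2.86 km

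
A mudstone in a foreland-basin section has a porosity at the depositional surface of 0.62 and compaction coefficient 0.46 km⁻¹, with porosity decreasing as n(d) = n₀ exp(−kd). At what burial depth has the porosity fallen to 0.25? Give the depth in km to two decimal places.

Invert Athy's law: d = ln(n₀/n) / k
d = ln(0.62/0.25) / 0.46 = ln(2.48) / 0.46 = 0.9083 / 0.46 = 1.974 km

1.97 km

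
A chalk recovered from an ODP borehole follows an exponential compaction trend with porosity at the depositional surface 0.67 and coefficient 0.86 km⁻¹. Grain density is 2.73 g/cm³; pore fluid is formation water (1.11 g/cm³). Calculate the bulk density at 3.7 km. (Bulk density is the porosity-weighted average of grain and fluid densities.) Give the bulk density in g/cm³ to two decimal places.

2.68 g/cm³

Porosity at depth: φ = 0.67·exp(−0.86×3.7) = 0.67×0.0415 = 0.0278
Bulk density: ρ_b = (1−φ)ρ_g + φ·ρ_f = 0.9722×2.73 + 0.0278×1.11
       = 2.654 + 0.031 = 2.685 g/cm³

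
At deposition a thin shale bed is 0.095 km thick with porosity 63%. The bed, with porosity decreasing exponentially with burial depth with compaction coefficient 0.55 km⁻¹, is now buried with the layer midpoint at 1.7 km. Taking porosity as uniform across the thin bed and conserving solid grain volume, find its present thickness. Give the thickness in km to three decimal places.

Porosity at 1.7 km: phi = 0.63·exp(−0.55×1.7) = 0.2473
Solid-volume conservation: h(1−phi) = h₀(1−phi₀) ⇒ h = h₀·(1−phi₀)/(1−phi)
h = 0.095 × (1 − 0.63)/(1 − 0.2473) = 0.095 × 0.4916 = 0.0467 km

0.047 km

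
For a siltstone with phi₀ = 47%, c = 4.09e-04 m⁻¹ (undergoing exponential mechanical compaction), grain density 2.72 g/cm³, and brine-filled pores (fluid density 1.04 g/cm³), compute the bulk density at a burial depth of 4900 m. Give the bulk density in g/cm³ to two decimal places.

Working in km (1 km = 1000 m; c in km⁻¹ = c in m⁻¹ × 1000):
Porosity at depth: phi = 0.47·exp(−0.409×4.9) = 0.47×0.1348 = 0.0633
Bulk density: ρ_b = (1−phi)ρ_g + phi·ρ_f = 0.9367×2.72 + 0.0633×1.04
       = 2.548 + 0.066 = 2.614 g/cm³

2.61 g/cm³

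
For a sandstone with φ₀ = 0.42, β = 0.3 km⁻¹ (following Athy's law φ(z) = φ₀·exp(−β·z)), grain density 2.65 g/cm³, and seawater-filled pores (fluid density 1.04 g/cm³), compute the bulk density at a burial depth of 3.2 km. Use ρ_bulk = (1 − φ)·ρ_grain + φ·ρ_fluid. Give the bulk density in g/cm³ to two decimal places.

2.39 g/cm³

Porosity at depth: φ = 0.42·exp(−0.3×3.2) = 0.42×0.3829 = 0.1608
Bulk density: ρ_b = (1−φ)ρ_g + φ·ρ_f = 0.8392×2.65 + 0.1608×1.04
       = 2.224 + 0.167 = 2.391 g/cm³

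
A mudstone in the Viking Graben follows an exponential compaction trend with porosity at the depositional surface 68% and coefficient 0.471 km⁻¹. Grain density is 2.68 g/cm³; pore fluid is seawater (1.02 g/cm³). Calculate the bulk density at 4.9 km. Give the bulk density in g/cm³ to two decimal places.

2.57 g/cm³

Porosity at depth: φ = 0.68·exp(−0.471×4.9) = 0.68×0.0995 = 0.0676
Bulk density: ρ_b = (1−φ)ρ_g + φ·ρ_f = 0.9324×2.68 + 0.0676×1.02
       = 2.499 + 0.069 = 2.568 g/cm³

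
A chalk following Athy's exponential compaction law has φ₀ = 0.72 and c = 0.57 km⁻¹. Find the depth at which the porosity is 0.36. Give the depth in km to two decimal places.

Invert Athy's law: d = ln(φ₀/φ) / c
d = ln(0.72/0.36) / 0.57 = ln(2) / 0.57 = 0.6931 / 0.57 = 1.216 km

1.22 km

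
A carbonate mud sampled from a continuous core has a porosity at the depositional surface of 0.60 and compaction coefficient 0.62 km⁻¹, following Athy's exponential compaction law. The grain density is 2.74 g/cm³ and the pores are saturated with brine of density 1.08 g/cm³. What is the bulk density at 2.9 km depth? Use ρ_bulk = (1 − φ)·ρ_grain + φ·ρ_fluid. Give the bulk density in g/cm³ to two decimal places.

Porosity at depth: n = 0.6·exp(−0.62×2.9) = 0.6×0.1656 = 0.0994
Bulk density: ρ_b = (1−n)ρ_g + n·ρ_f = 0.9006×2.74 + 0.0994×1.08
       = 2.468 + 0.107 = 2.575 g/cm³

2.58 g/cm³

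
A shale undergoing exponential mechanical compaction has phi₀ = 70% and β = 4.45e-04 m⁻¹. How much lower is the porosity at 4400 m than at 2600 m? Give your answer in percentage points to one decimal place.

12.1 percentage points

Working in km (1 km = 1000 m; β in km⁻¹ = β in m⁻¹ × 1000):
phi(2.6) = 0.7·e^(−0.445×2.6) = 0.2201
phi(4.4) = 0.7·e^(−0.445×4.4) = 0.0988
Δphi = 0.2201 − 0.0988 = 0.1213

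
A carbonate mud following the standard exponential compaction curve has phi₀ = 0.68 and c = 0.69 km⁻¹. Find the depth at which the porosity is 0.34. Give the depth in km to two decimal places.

1.00 km

Invert Athy's law: d = ln(phi₀/phi) / c
d = ln(0.68/0.34) / 0.69 = ln(2) / 0.69 = 0.6931 / 0.69 = 1.005 km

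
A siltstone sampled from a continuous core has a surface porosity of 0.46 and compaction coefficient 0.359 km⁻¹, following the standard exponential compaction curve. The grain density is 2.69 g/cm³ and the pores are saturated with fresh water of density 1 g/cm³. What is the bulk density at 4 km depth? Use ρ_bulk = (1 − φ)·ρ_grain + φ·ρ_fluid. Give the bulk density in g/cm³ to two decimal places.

Porosity at depth: n = 0.46·exp(−0.359×4) = 0.46×0.2379 = 0.1094
Bulk density: ρ_b = (1−n)ρ_g + n·ρ_f = 0.8906×2.69 + 0.1094×1
       = 2.396 + 0.109 = 2.505 g/cm³

2.51 g/cm³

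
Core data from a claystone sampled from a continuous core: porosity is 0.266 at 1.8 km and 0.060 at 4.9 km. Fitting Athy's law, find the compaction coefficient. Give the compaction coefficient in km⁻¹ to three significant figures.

Athy: n(Z) = n₀ e^(−cZ) ⇒ n₁/n₂ = e^{c(Z₂−Z₁)} ⇒ c = ln(n₁/n₂)/(Z₂−Z₁)
c = ln(0.266/0.06) / (4.9 − 1.8) = ln(4.433) / 3.1 = 1.4892 / 3.1 = 0.4804 km⁻¹

0.480 km⁻¹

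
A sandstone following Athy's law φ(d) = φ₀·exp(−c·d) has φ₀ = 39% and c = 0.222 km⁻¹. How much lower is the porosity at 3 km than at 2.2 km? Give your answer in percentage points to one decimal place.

3.9 percentage points

φ(2.2) = 0.39·e^(−0.222×2.2) = 0.2393
φ(3) = 0.39·e^(−0.222×3) = 0.2004
Δφ = 0.2393 − 0.2004 = 0.0389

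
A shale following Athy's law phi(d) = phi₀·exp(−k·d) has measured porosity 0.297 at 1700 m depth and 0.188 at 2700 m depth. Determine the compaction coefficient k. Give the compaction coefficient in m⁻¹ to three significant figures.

Working in km (1 km = 1000 m; k in km⁻¹ = k in m⁻¹ × 1000):
Athy: phi(d) = phi₀ e^(−kd) ⇒ phi₁/phi₂ = e^{k(d₂−d₁)} ⇒ k = ln(phi₁/phi₂)/(d₂−d₁)
k = ln(0.297/0.188) / (2.7 − 1.7) = ln(1.58) / 1 = 0.4573 / 1 = 0.4573 km⁻¹

0.000457 m⁻¹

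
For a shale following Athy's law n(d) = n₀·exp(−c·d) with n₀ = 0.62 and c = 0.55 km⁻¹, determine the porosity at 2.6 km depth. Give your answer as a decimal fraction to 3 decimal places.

0.148

n = n₀·exp(−c·d) = 0.62 × exp(−0.55 × 2.6) = 0.62 × exp(−1.43)
  = 0.62 × 0.2393 = 0.1484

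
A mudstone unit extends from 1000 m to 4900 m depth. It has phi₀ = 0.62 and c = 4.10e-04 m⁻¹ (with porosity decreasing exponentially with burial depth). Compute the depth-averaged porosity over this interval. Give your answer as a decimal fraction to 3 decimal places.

0.205

Working in km (1 km = 1000 m; c in km⁻¹ = c in m⁻¹ × 1000):
⟨phi⟩ = (1/(z₂−z₁)) ∫ phi₀ e^(−cz) dz = phi₀·(e^(−c·z₁) − e^(−c·z₂)) / (c·(z₂−z₁))
e^(−0.41×1) = 0.6637; e^(−0.41×4.9) = 0.1341
⟨phi⟩ = 0.62 × (0.6637 − 0.1341) / (0.41 × 3.9) = 0.62 × 0.3312 = 0.2053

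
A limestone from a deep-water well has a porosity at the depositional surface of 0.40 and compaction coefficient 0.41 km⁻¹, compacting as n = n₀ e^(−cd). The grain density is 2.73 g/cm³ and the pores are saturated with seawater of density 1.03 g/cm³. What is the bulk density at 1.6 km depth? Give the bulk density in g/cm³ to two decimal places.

Porosity at depth: n = 0.4·exp(−0.41×1.6) = 0.4×0.5189 = 0.2076
Bulk density: ρ_b = (1−n)ρ_g + n·ρ_f = 0.7924×2.73 + 0.2076×1.03
       = 2.163 + 0.214 = 2.377 g/cm³

2.38 g/cm³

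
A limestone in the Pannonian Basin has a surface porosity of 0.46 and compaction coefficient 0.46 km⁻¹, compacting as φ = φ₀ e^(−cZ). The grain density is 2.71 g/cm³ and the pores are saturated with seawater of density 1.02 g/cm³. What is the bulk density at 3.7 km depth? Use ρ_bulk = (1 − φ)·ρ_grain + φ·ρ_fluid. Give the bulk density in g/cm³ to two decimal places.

2.57 g/cm³

Porosity at depth: φ = 0.46·exp(−0.46×3.7) = 0.46×0.1823 = 0.0839
Bulk density: ρ_b = (1−φ)ρ_g + φ·ρ_f = 0.9161×2.71 + 0.0839×1.02
       = 2.483 + 0.086 = 2.568 g/cm³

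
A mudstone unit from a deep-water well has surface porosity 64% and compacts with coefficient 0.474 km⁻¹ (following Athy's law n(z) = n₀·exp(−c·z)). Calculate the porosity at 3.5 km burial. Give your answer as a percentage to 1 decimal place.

n = n₀·exp(−c·z) = 0.64 × exp(−0.474 × 3.5) = 0.64 × exp(−1.659)
  = 0.64 × 0.1903 = 0.1218

12.2%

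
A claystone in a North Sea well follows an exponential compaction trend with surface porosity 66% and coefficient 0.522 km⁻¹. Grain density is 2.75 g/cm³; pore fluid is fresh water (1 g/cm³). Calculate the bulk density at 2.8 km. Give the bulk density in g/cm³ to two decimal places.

Porosity at depth: n = 0.66·exp(−0.522×2.8) = 0.66×0.2319 = 0.1530
Bulk density: ρ_b = (1−n)ρ_g + n·ρ_f = 0.8470×2.75 + 0.1530×1
       = 2.329 + 0.153 = 2.482 g/cm³

2.48 g/cm³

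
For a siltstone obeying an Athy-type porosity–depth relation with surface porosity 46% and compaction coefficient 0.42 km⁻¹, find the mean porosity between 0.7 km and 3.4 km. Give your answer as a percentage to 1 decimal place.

20.5%

⟨phi⟩ = (1/(z₂−z₁)) ∫ phi₀ e^(−βz) dz = phi₀·(e^(−β·z₁) − e^(−β·z₂)) / (β·(z₂−z₁))
e^(−0.42×0.7) = 0.7453; e^(−0.42×3.4) = 0.2398
⟨phi⟩ = 0.46 × (0.7453 − 0.2398) / (0.42 × 2.7) = 0.46 × 0.4458 = 0.2050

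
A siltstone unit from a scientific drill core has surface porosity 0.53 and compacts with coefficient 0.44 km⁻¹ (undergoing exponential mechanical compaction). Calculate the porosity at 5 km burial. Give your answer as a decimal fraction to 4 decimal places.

n = n₀·exp(−k·Z) = 0.53 × exp(−0.44 × 5) = 0.53 × exp(−2.2)
  = 0.53 × 0.1108 = 0.0587

0.0587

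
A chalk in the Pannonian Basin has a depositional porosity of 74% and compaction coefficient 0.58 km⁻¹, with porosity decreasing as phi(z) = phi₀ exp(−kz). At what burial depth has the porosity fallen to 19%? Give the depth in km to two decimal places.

Invert Athy's law: z = ln(phi₀/phi) / k
z = ln(0.74/0.19) / 0.58 = ln(3.895) / 0.58 = 1.3596 / 0.58 = 2.344 km

2.34 km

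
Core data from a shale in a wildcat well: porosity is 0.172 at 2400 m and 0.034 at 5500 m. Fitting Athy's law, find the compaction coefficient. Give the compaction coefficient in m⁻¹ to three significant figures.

Working in km (1 km = 1000 m; c in km⁻¹ = c in m⁻¹ × 1000):
Athy: phi(d) = phi₀ e^(−cd) ⇒ phi₁/phi₂ = e^{c(d₂−d₁)} ⇒ c = ln(phi₁/phi₂)/(d₂−d₁)
c = ln(0.172/0.034) / (5.5 − 2.4) = ln(5.059) / 3.1 = 1.6211 / 3.1 = 0.5229 km⁻¹

0.000523 m⁻¹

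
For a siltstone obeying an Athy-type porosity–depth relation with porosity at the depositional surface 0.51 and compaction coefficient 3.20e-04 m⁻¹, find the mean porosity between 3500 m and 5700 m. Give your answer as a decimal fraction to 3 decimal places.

0.119

Working in km (1 km = 1000 m; c in km⁻¹ = c in m⁻¹ × 1000):
⟨n⟩ = (1/(Z₂−Z₁)) ∫ n₀ e^(−cZ) dZ = n₀·(e^(−c·Z₁) − e^(−c·Z₂)) / (c·(Z₂−Z₁))
e^(−0.32×3.5) = 0.3263; e^(−0.32×5.7) = 0.1614
⟨n⟩ = 0.51 × (0.3263 − 0.1614) / (0.32 × 2.2) = 0.51 × 0.2342 = 0.1195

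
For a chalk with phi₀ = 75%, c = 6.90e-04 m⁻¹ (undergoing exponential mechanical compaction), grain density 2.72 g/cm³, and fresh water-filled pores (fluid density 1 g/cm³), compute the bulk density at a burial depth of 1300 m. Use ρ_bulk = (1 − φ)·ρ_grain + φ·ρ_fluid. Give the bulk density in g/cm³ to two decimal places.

2.19 g/cm³

Working in km (1 km = 1000 m; c in km⁻¹ = c in m⁻¹ × 1000):
Porosity at depth: phi = 0.75·exp(−0.69×1.3) = 0.75×0.4078 = 0.3058
Bulk density: ρ_b = (1−phi)ρ_g + phi·ρ_f = 0.6942×2.72 + 0.3058×1
       = 1.888 + 0.306 = 2.194 g/cm³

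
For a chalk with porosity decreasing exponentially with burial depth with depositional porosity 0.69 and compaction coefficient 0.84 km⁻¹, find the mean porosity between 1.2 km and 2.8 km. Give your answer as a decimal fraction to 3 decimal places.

0.138

⟨n⟩ = (1/(z₂−z₁)) ∫ n₀ e^(−βz) dz = n₀·(e^(−β·z₁) − e^(−β·z₂)) / (β·(z₂−z₁))
e^(−0.84×1.2) = 0.3649; e^(−0.84×2.8) = 0.0952
⟨n⟩ = 0.69 × (0.3649 − 0.0952) / (0.84 × 1.6) = 0.69 × 0.2007 = 0.1385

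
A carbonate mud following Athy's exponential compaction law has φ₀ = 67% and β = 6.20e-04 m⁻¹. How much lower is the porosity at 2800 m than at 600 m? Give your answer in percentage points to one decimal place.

34.4 percentage points

Working in km (1 km = 1000 m; β in km⁻¹ = β in m⁻¹ × 1000):
φ(0.6) = 0.67·e^(−0.62×0.6) = 0.4619
φ(2.8) = 0.67·e^(−0.62×2.8) = 0.1181
Δφ = 0.4619 − 0.1181 = 0.3438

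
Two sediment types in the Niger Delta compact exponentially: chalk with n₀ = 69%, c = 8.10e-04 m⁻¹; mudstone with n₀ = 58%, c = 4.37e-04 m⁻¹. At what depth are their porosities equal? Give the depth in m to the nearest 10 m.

470 m

Working in km (1 km = 1000 m; c in km⁻¹ = c in m⁻¹ × 1000):
Set n₀ₐ e^(−cₐz) = n₀ᵦ e^(−cᵦz) ⇒ ln(n₀ₐ/n₀ᵦ) = (cₐ − cᵦ)·z
z = ln(0.69/0.58) / (0.81 − 0.437) = 0.1737 / 0.373 = 0.466 km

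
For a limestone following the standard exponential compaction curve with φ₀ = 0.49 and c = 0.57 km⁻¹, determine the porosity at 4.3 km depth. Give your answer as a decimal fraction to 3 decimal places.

0.042

φ = φ₀·exp(−c·z) = 0.49 × exp(−0.57 × 4.3) = 0.49 × exp(−2.451)
  = 0.49 × 0.0862 = 0.0422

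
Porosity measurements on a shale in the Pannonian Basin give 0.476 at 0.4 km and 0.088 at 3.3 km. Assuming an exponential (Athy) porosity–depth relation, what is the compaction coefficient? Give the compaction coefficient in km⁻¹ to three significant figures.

Athy: φ(d) = φ₀ e^(−kd) ⇒ φ₁/φ₂ = e^{k(d₂−d₁)} ⇒ k = ln(φ₁/φ₂)/(d₂−d₁)
k = ln(0.476/0.088) / (3.3 − 0.4) = ln(5.409) / 2.9 = 1.6881 / 2.9 = 0.5821 km⁻¹

0.582 km⁻¹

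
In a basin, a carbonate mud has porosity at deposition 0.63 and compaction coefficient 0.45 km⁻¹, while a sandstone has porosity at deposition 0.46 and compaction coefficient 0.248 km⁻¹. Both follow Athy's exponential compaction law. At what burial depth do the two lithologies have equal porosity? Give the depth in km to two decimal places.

1.56 km

Set n₀ₐ e^(−cₐZ) = n₀ᵦ e^(−cᵦZ) ⇒ ln(n₀ₐ/n₀ᵦ) = (cₐ − cᵦ)·Z
Z = ln(0.63/0.46) / (0.45 − 0.248) = 0.3145 / 0.202 = 1.557 km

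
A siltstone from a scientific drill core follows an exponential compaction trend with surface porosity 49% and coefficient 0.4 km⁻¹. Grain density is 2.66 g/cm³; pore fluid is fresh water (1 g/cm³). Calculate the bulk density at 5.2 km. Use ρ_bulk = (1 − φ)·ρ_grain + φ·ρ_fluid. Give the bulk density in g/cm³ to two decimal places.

2.56 g/cm³

Porosity at depth: n = 0.49·exp(−0.4×5.2) = 0.49×0.1249 = 0.0612
Bulk density: ρ_b = (1−n)ρ_g + n·ρ_f = 0.9388×2.66 + 0.0612×1
       = 2.497 + 0.061 = 2.558 g/cm³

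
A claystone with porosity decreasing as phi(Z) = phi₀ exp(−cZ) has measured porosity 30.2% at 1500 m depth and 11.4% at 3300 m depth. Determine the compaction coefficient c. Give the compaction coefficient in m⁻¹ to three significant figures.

Working in km (1 km = 1000 m; c in km⁻¹ = c in m⁻¹ × 1000):
Athy: phi(Z) = phi₀ e^(−cZ) ⇒ phi₁/phi₂ = e^{c(Z₂−Z₁)} ⇒ c = ln(phi₁/phi₂)/(Z₂−Z₁)
c = ln(0.302/0.114) / (3.3 − 1.5) = ln(2.649) / 1.8 = 0.9742 / 1.8 = 0.5412 km⁻¹

0.000541 m⁻¹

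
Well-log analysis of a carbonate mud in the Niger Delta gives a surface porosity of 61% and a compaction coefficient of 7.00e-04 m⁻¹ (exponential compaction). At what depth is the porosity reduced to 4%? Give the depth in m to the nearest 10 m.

3890 m

Working in km (1 km = 1000 m; c in km⁻¹ = c in m⁻¹ × 1000):
Invert Athy's law: z = ln(phi₀/phi) / c
z = ln(0.61/0.04) / 0.7 = ln(15.25) / 0.7 = 2.7246 / 0.7 = 3.892 km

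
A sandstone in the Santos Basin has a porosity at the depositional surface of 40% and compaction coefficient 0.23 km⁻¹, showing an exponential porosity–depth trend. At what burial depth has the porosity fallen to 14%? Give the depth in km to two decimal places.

4.56 km

Invert Athy's law: z = ln(φ₀/φ) / c
z = ln(0.4/0.14) / 0.23 = ln(2.857) / 0.23 = 1.0498 / 0.23 = 4.564 km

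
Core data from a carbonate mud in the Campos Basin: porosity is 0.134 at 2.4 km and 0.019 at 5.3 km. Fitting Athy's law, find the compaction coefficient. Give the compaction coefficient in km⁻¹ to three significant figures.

Athy: phi(Z) = phi₀ e^(−βZ) ⇒ phi₁/phi₂ = e^{β(Z₂−Z₁)} ⇒ β = ln(phi₁/phi₂)/(Z₂−Z₁)
β = ln(0.134/0.019) / (5.3 − 2.4) = ln(7.053) / 2.9 = 1.9534 / 2.9 = 0.6736 km⁻¹

0.674 km⁻¹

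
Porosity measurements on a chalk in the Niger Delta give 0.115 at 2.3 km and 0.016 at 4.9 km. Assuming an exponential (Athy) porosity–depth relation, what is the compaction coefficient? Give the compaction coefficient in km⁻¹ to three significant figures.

Athy: phi(d) = phi₀ e^(−βd) ⇒ phi₁/phi₂ = e^{β(d₂−d₁)} ⇒ β = ln(phi₁/phi₂)/(d₂−d₁)
β = ln(0.115/0.016) / (4.9 − 2.3) = ln(7.188) / 2.6 = 1.9723 / 2.6 = 0.7586 km⁻¹

0.759 km⁻¹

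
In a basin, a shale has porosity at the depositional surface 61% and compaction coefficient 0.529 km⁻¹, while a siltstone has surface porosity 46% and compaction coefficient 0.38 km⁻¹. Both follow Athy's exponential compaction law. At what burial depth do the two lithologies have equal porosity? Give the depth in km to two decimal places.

1.89 km

Set phi₀ₐ e^(−βₐd) = phi₀ᵦ e^(−βᵦd) ⇒ ln(phi₀ₐ/phi₀ᵦ) = (βₐ − βᵦ)·d
d = ln(0.61/0.46) / (0.529 − 0.38) = 0.2822 / 0.149 = 1.894 km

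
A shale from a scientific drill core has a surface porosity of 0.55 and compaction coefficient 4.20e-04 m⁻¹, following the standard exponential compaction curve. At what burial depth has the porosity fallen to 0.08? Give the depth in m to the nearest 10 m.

4590 m

Working in km (1 km = 1000 m; k in km⁻¹ = k in m⁻¹ × 1000):
Invert Athy's law: d = ln(phi₀/phi) / k
d = ln(0.55/0.08) / 0.42 = ln(6.875) / 0.42 = 1.9279 / 0.42 = 4.590 km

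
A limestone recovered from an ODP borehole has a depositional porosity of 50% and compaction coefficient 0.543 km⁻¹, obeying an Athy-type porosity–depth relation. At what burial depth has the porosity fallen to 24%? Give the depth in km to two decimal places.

Invert Athy's law: z = ln(n₀/n) / k
z = ln(0.5/0.24) / 0.543 = ln(2.083) / 0.543 = 0.7340 / 0.543 = 1.352 km

1.35 km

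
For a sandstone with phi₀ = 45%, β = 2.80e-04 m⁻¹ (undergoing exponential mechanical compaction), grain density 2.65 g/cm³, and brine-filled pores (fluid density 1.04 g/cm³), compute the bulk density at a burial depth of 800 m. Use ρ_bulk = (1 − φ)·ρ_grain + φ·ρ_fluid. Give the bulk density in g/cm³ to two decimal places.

2.07 g/cm³

Working in km (1 km = 1000 m; β in km⁻¹ = β in m⁻¹ × 1000):
Porosity at depth: phi = 0.45·exp(−0.28×0.8) = 0.45×0.7993 = 0.3597
Bulk density: ρ_b = (1−phi)ρ_g + phi·ρ_f = 0.6403×2.65 + 0.3597×1.04
       = 1.697 + 0.374 = 2.071 g/cm³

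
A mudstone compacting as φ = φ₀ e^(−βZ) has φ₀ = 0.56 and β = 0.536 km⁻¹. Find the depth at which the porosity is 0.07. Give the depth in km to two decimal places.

3.88 km

Invert Athy's law: Z = ln(φ₀/φ) / β
Z = ln(0.56/0.07) / 0.536 = ln(8) / 0.536 = 2.0794 / 0.536 = 3.880 km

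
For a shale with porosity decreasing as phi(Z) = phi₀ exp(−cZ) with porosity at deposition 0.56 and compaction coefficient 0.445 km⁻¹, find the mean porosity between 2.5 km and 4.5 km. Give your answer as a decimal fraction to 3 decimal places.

0.122

⟨phi⟩ = (1/(Z₂−Z₁)) ∫ phi₀ e^(−cZ) dZ = phi₀·(e^(−c·Z₁) − e^(−c·Z₂)) / (c·(Z₂−Z₁))
e^(−0.445×2.5) = 0.3287; e^(−0.445×4.5) = 0.1350
⟨phi⟩ = 0.56 × (0.3287 − 0.1350) / (0.445 × 2) = 0.56 × 0.2177 = 0.1219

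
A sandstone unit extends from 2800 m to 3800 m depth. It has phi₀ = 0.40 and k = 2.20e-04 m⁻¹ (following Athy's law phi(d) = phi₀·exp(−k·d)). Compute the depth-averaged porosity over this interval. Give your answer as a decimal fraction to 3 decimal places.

0.194

Working in km (1 km = 1000 m; k in km⁻¹ = k in m⁻¹ × 1000):
⟨phi⟩ = (1/(d₂−d₁)) ∫ phi₀ e^(−kd) dd = phi₀·(e^(−k·d₁) − e^(−k·d₂)) / (k·(d₂−d₁))
e^(−0.22×2.8) = 0.5401; e^(−0.22×3.8) = 0.4334
⟨phi⟩ = 0.4 × (0.5401 − 0.4334) / (0.22 × 1) = 0.4 × 0.4848 = 0.1939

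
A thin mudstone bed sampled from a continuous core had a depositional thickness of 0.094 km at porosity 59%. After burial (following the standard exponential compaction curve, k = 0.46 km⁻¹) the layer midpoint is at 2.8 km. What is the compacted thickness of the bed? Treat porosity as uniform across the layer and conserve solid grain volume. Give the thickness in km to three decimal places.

Porosity at 2.8 km: n = 0.59·exp(−0.46×2.8) = 0.1627
Solid-volume conservation: h(1−n) = h₀(1−n₀) ⇒ h = h₀·(1−n₀)/(1−n)
h = 0.094 × (1 − 0.59)/(1 − 0.1627) = 0.094 × 0.4897 = 0.0460 km

0.046 km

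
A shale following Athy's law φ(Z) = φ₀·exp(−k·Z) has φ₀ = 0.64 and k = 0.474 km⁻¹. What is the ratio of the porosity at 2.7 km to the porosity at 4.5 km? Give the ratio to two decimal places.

2.35

φ(Z₁)/φ(Z₂) = e^(−k·Z₁)/e^(−k·Z₂) = e^{k(Z₂−Z₁)}
= exp(0.474 × 1.8) = exp(0.8532) = 2.3471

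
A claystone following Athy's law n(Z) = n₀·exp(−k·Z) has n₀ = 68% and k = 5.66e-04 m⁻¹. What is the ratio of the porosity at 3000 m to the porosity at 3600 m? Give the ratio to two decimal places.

Working in km (1 km = 1000 m; k in km⁻¹ = k in m⁻¹ × 1000):
n(Z₁)/n(Z₂) = e^(−k·Z₁)/e^(−k·Z₂) = e^{k(Z₂−Z₁)}
= exp(0.566 × 0.6) = exp(0.3396) = 1.4044

1.40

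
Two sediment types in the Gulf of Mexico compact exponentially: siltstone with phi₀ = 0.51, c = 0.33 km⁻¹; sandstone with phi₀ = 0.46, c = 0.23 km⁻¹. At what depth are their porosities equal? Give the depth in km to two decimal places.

1.03 km

Set phi₀ₐ e^(−cₐZ) = phi₀ᵦ e^(−cᵦZ) ⇒ ln(phi₀ₐ/phi₀ᵦ) = (cₐ − cᵦ)·Z
Z = ln(0.51/0.46) / (0.33 − 0.23) = 0.1032 / 0.1 = 1.032 km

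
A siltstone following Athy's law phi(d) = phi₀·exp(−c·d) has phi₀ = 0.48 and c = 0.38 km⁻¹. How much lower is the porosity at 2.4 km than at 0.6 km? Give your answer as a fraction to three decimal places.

phi(0.6) = 0.48·e^(−0.38×0.6) = 0.3821
phi(2.4) = 0.48·e^(−0.38×2.4) = 0.1928
Δphi = 0.3821 − 0.1928 = 0.1893

0.189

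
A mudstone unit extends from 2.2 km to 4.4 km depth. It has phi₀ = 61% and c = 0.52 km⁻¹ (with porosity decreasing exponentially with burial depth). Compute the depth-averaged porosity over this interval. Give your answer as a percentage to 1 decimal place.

11.6%

⟨phi⟩ = (1/(Z₂−Z₁)) ∫ phi₀ e^(−cZ) dZ = phi₀·(e^(−c·Z₁) − e^(−c·Z₂)) / (c·(Z₂−Z₁))
e^(−0.52×2.2) = 0.3185; e^(−0.52×4.4) = 0.1015
⟨phi⟩ = 0.61 × (0.3185 − 0.1015) / (0.52 × 2.2) = 0.61 × 0.1897 = 0.1157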